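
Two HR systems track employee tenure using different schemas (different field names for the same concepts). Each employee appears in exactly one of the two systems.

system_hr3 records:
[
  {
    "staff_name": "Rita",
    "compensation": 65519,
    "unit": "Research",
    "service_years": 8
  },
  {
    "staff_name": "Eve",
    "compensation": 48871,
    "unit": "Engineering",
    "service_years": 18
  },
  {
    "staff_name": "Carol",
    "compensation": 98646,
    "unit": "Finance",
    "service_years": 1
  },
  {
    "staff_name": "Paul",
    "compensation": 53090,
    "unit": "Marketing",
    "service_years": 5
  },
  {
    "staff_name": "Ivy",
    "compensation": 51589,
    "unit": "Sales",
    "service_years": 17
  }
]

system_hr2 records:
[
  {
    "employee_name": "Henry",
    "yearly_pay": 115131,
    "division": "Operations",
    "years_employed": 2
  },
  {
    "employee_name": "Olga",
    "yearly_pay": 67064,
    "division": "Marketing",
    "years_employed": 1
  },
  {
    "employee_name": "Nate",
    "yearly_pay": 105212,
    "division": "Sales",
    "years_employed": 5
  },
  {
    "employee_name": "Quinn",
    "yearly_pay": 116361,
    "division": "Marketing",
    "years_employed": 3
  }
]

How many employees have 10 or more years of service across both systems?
2

Reconcile schemas: "service_years" (system_hr3) = "years_employed" (system_hr2) = years of service

From system_hr3: 2 employees with >= 10 years
From system_hr2: 0 employees with >= 10 years

Total: 2 + 0 = 2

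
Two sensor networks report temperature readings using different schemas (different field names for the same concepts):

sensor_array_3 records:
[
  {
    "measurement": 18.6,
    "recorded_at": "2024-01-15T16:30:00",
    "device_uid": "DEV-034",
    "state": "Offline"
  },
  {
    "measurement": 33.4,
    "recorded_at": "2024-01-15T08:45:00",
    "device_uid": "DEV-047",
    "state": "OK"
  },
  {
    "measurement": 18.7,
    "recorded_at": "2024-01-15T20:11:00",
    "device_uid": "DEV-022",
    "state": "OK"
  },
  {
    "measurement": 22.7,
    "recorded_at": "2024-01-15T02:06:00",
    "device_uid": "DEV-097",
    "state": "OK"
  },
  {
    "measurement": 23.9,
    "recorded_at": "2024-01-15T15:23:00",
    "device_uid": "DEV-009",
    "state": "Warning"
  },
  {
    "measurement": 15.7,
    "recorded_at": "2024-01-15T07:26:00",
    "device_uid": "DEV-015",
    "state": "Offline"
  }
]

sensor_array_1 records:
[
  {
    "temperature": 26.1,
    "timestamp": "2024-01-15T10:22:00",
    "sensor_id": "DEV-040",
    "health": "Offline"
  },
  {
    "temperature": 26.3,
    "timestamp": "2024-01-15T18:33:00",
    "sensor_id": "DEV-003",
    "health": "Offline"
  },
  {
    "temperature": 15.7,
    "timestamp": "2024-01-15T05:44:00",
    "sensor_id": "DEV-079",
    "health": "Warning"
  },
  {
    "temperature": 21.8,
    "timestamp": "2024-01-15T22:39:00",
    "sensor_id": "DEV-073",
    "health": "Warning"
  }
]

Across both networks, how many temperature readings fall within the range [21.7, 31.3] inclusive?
5

Schema mapping: "measurement" (sensor_array_3) = "temperature" (sensor_array_1) = temperature

Readings in [21.7, 31.3] from sensor_array_3: 2
Readings in [21.7, 31.3] from sensor_array_1: 3

Total count: 2 + 3 = 5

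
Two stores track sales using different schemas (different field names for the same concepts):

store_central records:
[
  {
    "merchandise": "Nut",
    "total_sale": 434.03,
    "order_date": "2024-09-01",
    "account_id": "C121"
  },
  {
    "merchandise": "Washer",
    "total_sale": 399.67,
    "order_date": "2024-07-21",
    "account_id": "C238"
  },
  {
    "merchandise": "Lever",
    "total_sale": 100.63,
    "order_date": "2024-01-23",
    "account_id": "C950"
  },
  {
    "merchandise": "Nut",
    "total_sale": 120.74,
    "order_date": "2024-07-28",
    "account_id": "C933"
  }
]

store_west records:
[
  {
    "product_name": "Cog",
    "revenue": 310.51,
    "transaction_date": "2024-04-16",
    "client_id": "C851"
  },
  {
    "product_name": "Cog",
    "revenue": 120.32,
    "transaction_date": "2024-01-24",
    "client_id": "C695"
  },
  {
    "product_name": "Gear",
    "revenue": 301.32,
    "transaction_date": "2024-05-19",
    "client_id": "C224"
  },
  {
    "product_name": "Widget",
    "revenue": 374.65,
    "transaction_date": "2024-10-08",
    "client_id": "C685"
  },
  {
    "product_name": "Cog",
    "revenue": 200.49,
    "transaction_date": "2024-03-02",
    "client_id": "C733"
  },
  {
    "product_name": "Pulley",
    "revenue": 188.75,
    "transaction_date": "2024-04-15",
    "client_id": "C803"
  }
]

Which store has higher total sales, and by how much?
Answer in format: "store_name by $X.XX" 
store_west by $440.97

Schema mapping: "total_sale" (store_central) = "revenue" (store_west) = sale amount

Total for store_central: 1055.07
Total for store_west: 1496.04

Difference: |1055.07 - 1496.04| = 440.97
store_west has higher sales by $440.97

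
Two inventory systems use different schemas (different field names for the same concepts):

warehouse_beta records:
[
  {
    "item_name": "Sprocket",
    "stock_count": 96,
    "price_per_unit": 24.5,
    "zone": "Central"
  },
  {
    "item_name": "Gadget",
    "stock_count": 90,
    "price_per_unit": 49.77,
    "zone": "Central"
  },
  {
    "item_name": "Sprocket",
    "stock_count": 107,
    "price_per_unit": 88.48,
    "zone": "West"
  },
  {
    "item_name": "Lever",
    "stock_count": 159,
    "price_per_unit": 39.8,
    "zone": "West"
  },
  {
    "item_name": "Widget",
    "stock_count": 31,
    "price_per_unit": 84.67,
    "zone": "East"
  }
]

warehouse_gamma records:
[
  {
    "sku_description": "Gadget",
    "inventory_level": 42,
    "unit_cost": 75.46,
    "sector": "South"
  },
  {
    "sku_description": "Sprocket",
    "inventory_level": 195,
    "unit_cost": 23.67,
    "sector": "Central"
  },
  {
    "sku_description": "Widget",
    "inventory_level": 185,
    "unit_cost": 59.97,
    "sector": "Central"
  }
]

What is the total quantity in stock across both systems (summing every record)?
905

To reconcile these schemas, identify the field holding the quantity in stock in each system:
1. In warehouse_beta it is "stock_count"
2. In warehouse_gamma it is "inventory_level"

From warehouse_beta: 96 + 90 + 107 + 159 + 31 = 483
From warehouse_gamma: 42 + 195 + 185 = 422

Total: 483 + 422 = 905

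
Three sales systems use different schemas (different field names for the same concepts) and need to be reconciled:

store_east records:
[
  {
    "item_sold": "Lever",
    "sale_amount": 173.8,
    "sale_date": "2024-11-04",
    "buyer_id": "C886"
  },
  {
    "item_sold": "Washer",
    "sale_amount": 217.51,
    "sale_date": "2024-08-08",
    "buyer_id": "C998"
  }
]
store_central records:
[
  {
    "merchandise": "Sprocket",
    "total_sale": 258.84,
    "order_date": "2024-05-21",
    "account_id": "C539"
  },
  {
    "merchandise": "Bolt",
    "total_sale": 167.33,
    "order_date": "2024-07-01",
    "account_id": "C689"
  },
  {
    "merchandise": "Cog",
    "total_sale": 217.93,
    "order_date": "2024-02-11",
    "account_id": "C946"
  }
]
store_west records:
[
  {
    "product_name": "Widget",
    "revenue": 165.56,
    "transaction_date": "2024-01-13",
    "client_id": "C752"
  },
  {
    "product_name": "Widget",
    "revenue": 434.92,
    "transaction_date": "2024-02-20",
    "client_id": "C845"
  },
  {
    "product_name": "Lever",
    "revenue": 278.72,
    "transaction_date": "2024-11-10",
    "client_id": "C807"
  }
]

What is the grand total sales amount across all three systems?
1914.61

Schema reconciliation - all amount fields map to sale amount:

store_east (sale_amount): 391.31
store_central (total_sale): 644.1
store_west (revenue): 879.2

Grand total: 1914.61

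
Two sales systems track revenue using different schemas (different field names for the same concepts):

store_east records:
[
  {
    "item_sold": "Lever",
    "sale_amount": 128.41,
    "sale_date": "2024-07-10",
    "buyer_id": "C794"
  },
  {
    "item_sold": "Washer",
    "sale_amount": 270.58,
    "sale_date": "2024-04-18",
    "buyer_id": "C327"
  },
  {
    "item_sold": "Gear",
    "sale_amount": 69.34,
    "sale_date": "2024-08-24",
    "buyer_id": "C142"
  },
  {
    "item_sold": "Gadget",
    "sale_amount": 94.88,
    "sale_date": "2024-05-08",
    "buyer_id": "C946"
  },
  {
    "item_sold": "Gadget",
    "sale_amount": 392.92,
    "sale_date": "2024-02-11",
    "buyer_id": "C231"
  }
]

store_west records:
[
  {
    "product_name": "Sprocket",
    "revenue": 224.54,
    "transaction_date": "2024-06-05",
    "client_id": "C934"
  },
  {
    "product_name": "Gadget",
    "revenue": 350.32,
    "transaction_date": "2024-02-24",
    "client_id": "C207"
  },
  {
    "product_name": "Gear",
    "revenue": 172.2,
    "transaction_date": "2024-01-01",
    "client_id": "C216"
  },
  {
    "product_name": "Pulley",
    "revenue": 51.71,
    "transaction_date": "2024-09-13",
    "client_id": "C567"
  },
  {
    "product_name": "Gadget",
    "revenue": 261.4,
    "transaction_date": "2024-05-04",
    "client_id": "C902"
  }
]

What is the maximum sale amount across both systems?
392.92

Reconcile: "sale_amount" (store_east) = "revenue" (store_west) = sale amount

Maximum in store_east: 392.92
Maximum in store_west: 350.32

Overall maximum: max(392.92, 350.32) = 392.92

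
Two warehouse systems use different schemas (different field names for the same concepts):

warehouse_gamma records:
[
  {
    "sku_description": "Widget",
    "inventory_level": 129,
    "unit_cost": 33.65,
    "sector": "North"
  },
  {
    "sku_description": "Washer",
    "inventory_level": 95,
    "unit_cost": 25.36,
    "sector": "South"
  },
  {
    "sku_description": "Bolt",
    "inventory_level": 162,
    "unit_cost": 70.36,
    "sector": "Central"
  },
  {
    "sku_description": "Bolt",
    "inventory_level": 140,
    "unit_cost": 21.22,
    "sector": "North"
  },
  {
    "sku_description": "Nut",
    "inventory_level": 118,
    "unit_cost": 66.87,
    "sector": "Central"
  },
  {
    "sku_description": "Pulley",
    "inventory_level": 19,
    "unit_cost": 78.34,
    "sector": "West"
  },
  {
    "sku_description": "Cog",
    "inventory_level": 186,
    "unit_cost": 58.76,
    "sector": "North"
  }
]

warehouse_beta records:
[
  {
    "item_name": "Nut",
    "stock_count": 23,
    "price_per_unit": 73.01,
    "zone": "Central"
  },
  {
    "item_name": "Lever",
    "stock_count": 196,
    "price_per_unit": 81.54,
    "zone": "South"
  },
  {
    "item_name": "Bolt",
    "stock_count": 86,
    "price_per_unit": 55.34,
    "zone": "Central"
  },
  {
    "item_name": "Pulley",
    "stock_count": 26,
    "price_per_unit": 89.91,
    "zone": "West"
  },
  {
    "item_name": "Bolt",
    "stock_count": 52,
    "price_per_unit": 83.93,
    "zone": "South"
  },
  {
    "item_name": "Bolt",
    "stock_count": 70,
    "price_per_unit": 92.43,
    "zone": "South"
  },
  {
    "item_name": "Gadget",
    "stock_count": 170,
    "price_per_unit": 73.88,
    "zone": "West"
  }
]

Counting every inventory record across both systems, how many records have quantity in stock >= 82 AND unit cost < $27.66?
2

Schema mappings:
- "inventory_level" (warehouse_gamma) = "stock_count" (warehouse_beta) = quantity
- "unit_cost" (warehouse_gamma) = "price_per_unit" (warehouse_beta) = unit cost

Records meeting both conditions in warehouse_gamma: 2
Records meeting both conditions in warehouse_beta: 0

Total: 2 + 0 = 2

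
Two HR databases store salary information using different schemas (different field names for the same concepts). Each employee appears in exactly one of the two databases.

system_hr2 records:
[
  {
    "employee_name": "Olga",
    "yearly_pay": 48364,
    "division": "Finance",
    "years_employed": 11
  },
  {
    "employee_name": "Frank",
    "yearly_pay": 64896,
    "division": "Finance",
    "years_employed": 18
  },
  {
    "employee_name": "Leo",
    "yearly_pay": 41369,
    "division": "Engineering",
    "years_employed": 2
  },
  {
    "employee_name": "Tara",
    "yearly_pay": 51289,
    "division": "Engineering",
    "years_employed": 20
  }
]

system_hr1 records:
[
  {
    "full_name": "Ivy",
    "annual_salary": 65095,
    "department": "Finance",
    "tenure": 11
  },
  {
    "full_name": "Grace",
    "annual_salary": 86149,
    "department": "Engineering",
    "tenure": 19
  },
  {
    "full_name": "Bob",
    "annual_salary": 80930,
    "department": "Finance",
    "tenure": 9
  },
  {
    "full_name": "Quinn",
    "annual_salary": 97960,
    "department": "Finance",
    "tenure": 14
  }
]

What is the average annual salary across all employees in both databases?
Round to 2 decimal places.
67006.50

Schema mapping: "yearly_pay" (system_hr2) = "annual_salary" (system_hr1) = annual salary

All salaries: [48364, 64896, 41369, 51289, 65095, 86149, 80930, 97960]
Sum: 536052
Count: 8
Average: 536052 / 8 = 67006.50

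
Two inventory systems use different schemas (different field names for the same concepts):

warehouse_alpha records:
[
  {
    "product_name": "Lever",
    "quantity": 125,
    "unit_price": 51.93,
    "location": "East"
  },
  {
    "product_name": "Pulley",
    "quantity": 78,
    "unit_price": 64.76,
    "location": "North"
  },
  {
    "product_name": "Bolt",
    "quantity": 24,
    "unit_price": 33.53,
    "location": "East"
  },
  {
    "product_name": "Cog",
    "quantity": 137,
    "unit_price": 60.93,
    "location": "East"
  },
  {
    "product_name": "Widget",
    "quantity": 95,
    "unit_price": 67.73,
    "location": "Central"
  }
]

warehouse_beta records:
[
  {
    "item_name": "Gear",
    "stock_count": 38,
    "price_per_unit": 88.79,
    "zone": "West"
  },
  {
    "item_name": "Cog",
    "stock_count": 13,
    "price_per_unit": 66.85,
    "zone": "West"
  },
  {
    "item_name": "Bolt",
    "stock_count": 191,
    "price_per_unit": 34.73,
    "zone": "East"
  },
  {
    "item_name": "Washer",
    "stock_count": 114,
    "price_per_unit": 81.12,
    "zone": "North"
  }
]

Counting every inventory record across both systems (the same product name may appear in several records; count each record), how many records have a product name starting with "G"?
1

Schema mapping: "product_name" (warehouse_alpha) = "item_name" (warehouse_beta) = product name

Records with product name starting with "G" in warehouse_alpha: 0
Records with product name starting with "G" in warehouse_beta: 1

Total: 0 + 1 = 1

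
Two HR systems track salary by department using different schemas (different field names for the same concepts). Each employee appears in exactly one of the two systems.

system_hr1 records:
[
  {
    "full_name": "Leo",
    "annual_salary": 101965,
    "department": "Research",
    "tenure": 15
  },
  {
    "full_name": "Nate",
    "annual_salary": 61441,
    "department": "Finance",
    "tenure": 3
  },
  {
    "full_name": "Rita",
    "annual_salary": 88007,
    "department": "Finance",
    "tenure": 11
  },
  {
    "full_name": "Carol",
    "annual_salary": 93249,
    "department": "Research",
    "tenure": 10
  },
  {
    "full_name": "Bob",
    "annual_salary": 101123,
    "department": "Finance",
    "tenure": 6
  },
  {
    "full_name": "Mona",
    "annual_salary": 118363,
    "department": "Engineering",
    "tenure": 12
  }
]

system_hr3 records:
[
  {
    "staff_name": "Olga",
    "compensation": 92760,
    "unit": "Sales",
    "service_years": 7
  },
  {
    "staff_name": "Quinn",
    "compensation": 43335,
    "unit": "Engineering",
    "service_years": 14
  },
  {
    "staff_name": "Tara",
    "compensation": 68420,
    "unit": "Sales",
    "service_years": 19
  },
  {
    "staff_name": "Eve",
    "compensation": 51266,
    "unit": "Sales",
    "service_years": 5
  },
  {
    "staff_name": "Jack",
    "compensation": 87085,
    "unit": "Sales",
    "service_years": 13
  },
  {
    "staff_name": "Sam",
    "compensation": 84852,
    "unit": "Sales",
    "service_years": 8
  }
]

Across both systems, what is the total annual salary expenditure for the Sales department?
384383

Schema mappings:
- "department" (system_hr1) = "unit" (system_hr3) = department
- "annual_salary" (system_hr1) = "compensation" (system_hr3) = salary

Sales salaries from system_hr1: 0
Sales salaries from system_hr3: 384383

Total: 0 + 384383 = 384383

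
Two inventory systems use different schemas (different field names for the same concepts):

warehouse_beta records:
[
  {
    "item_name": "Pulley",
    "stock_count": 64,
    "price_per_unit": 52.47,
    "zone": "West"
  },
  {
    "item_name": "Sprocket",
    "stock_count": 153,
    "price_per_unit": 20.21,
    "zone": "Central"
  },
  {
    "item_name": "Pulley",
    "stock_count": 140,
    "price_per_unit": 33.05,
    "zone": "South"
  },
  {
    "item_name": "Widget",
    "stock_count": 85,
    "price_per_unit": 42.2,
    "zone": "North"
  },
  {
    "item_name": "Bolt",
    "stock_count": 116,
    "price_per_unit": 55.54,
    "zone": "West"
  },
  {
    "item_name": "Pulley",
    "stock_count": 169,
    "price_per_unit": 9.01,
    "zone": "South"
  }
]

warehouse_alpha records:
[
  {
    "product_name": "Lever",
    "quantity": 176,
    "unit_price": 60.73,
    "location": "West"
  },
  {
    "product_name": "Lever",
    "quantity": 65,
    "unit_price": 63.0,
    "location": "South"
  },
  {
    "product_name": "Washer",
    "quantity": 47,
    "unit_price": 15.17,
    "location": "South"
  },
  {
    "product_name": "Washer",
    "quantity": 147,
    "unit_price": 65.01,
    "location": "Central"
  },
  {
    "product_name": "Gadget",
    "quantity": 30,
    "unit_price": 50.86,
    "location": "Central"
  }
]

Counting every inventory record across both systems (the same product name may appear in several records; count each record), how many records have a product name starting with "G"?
1

Schema mapping: "item_name" (warehouse_beta) = "product_name" (warehouse_alpha) = product name

Records with product name starting with "G" in warehouse_beta: 0
Records with product name starting with "G" in warehouse_alpha: 1

Total: 0 + 1 = 1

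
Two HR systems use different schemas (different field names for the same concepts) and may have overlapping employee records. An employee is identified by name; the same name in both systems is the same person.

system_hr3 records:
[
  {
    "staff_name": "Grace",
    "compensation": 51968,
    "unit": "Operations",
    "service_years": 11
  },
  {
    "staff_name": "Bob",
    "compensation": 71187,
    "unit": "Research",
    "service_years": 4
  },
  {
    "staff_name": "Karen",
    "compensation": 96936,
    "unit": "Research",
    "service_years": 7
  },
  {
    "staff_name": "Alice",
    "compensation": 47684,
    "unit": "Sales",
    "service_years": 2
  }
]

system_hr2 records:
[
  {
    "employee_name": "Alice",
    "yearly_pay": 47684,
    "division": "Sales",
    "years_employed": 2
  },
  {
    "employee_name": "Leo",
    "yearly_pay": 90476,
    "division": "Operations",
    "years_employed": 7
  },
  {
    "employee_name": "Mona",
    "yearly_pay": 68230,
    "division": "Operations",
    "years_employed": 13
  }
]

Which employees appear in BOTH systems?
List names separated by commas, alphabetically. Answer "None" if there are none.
Alice

Schema mapping: "staff_name" (system_hr3) = "employee_name" (system_hr2) = employee name

Names in system_hr3: ['Alice', 'Bob', 'Grace', 'Karen']
Names in system_hr2: ['Alice', 'Leo', 'Mona']

Intersection: ['Alice']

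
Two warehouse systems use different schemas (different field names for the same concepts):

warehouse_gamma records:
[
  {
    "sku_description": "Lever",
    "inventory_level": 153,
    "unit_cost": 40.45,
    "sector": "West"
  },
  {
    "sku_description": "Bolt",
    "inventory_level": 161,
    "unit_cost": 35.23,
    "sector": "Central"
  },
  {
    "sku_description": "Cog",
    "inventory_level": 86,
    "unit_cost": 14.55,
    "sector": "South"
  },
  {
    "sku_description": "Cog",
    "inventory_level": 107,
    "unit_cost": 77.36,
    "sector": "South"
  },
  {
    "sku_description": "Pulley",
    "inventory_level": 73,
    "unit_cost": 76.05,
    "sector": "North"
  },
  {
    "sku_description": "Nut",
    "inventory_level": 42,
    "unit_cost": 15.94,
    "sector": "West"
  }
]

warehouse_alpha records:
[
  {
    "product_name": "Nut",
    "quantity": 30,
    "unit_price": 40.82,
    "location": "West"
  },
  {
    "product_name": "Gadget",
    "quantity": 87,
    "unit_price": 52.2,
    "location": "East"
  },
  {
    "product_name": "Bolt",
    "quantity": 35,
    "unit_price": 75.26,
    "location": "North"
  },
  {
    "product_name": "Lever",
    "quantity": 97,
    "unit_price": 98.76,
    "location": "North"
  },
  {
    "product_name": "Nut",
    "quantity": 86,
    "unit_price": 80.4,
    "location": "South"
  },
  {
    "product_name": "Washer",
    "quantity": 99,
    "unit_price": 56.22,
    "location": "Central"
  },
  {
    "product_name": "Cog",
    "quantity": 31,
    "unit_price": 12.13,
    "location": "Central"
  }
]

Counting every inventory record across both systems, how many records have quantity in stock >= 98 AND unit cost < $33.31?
0

Schema mappings:
- "inventory_level" (warehouse_gamma) = "quantity" (warehouse_alpha) = quantity
- "unit_cost" (warehouse_gamma) = "unit_price" (warehouse_alpha) = unit cost

Records meeting both conditions in warehouse_gamma: 0
Records meeting both conditions in warehouse_alpha: 0

Total: 0 + 0 = 0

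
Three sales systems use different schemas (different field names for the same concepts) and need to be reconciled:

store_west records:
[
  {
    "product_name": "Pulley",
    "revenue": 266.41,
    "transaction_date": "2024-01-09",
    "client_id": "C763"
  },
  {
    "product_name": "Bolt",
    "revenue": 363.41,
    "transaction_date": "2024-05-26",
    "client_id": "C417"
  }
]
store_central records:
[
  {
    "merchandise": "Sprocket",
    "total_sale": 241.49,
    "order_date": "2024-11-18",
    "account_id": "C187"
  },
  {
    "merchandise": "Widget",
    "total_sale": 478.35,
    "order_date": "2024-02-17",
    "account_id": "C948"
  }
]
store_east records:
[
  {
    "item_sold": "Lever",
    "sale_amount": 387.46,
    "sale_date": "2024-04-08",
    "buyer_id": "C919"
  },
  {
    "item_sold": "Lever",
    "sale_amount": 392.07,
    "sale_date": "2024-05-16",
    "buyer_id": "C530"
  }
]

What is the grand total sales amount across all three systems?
2129.19

Schema reconciliation - all amount fields map to sale amount:

store_west (revenue): 629.82
store_central (total_sale): 719.84
store_east (sale_amount): 779.53

Grand total: 2129.19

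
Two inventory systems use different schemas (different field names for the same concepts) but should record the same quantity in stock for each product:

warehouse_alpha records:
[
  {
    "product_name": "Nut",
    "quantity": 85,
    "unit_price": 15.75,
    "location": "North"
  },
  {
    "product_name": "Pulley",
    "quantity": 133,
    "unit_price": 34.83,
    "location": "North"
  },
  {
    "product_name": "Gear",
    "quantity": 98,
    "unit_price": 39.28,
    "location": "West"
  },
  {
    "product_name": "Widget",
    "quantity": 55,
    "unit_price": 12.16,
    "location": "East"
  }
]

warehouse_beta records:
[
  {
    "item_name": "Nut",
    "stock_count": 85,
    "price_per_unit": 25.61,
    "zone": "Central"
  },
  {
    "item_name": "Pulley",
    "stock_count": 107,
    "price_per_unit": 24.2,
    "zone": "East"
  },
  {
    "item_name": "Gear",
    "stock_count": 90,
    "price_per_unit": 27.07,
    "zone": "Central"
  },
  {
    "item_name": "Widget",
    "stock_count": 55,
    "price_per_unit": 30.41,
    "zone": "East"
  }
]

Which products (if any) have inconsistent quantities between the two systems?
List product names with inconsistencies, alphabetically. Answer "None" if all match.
Gear, Pulley

Schema mappings:
- "product_name" (warehouse_alpha) = "item_name" (warehouse_beta) = product name
- "quantity" (warehouse_alpha) = "stock_count" (warehouse_beta) = quantity

Comparison:
  Nut: 85 vs 85 - MATCH
  Pulley: 133 vs 107 - MISMATCH
  Gear: 98 vs 90 - MISMATCH
  Widget: 55 vs 55 - MATCH

Products with inconsistencies: Gear, Pulley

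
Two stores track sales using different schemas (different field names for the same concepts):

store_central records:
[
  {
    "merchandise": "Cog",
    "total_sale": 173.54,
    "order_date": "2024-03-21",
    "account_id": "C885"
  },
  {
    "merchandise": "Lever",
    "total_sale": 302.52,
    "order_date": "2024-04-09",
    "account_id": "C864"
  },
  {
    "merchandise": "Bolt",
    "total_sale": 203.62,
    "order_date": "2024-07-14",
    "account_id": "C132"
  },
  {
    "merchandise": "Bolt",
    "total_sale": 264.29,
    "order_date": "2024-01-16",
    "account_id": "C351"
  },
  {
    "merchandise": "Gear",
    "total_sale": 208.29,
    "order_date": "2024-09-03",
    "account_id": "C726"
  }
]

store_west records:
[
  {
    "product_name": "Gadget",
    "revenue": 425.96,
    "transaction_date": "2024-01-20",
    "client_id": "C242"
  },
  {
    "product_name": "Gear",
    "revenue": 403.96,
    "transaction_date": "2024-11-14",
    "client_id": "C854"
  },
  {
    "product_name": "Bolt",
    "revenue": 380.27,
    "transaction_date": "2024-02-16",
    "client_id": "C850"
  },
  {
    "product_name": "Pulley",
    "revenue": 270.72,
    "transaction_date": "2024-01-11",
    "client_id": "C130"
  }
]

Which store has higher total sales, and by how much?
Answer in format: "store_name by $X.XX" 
store_west by $328.65

Schema mapping: "total_sale" (store_central) = "revenue" (store_west) = sale amount

Total for store_central: 1152.26
Total for store_west: 1480.91

Difference: |1152.26 - 1480.91| = 328.65
store_west has higher sales by $328.65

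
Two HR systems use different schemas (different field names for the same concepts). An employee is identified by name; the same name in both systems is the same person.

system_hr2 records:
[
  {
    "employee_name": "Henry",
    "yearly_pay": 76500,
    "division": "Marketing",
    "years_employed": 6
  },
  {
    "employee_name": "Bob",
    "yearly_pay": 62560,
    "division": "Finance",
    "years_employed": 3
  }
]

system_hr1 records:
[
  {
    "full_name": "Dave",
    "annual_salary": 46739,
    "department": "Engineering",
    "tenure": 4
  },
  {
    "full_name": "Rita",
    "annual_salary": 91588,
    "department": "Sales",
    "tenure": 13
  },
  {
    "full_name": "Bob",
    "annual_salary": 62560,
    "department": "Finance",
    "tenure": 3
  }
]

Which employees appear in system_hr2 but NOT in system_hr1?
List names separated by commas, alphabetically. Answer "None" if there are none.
Henry

Schema mapping: "employee_name" (system_hr2) = "full_name" (system_hr1) = employee name

Names in system_hr2: ['Bob', 'Henry']
Names in system_hr1: ['Bob', 'Dave', 'Rita']

In system_hr2 but not system_hr1: ['Henry']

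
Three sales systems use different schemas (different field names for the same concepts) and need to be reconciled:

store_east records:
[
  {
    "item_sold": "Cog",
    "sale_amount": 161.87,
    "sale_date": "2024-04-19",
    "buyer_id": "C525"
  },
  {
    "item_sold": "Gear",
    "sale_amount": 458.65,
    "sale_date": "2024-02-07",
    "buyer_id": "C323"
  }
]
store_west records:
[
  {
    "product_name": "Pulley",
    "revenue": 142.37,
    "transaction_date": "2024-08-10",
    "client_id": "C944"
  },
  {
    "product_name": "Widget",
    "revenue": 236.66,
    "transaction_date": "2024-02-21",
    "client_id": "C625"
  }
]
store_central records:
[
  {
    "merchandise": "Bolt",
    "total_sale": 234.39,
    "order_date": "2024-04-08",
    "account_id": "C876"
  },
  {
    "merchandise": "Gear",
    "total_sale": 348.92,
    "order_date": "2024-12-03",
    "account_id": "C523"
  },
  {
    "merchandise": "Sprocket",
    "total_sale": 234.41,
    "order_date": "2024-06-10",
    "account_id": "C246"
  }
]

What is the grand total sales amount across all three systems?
1817.27

Schema reconciliation - all amount fields map to sale amount:

store_east (sale_amount): 620.52
store_west (revenue): 379.03
store_central (total_sale): 817.72

Grand total: 1817.27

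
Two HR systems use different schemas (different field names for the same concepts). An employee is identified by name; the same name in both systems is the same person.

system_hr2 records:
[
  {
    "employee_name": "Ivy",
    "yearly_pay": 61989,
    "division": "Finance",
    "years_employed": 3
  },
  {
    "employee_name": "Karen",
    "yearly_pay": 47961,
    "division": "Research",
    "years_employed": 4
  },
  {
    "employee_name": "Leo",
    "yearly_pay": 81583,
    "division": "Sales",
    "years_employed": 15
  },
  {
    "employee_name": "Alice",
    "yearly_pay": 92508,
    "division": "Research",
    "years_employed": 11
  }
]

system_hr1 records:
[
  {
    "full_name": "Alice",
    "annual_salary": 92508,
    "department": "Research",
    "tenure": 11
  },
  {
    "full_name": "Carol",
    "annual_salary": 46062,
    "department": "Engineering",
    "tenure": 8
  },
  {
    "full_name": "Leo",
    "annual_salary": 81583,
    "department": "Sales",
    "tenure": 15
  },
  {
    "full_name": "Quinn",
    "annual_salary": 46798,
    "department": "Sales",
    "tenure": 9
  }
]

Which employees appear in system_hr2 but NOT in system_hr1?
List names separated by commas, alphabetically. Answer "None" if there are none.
Ivy, Karen

Schema mapping: "employee_name" (system_hr2) = "full_name" (system_hr1) = employee name

Names in system_hr2: ['Alice', 'Ivy', 'Karen', 'Leo']
Names in system_hr1: ['Alice', 'Carol', 'Leo', 'Quinn']

In system_hr2 but not system_hr1: ['Ivy', 'Karen']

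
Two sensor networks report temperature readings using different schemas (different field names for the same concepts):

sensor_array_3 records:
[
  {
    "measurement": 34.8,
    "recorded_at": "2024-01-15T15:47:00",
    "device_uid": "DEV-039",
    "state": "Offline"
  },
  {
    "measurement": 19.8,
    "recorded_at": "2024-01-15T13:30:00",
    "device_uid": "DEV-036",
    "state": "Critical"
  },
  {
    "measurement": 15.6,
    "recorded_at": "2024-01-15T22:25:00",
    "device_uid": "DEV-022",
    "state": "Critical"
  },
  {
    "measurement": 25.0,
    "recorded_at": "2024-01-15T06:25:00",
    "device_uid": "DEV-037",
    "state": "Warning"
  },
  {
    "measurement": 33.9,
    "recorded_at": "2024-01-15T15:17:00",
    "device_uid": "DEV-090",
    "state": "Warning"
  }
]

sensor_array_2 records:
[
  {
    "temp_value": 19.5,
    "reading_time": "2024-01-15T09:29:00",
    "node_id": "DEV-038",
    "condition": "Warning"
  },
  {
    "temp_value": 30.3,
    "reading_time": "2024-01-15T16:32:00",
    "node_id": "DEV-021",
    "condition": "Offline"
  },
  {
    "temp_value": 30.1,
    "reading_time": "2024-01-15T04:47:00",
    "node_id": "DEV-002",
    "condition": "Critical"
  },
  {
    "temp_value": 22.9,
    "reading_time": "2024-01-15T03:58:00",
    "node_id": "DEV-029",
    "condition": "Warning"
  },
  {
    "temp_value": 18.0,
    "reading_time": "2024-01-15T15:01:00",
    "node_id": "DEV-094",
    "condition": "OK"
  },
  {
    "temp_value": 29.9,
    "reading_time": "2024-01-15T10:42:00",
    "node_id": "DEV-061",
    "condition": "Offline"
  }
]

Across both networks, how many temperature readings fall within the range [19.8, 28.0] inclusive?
3

Schema mapping: "measurement" (sensor_array_3) = "temp_value" (sensor_array_2) = temperature

Readings in [19.8, 28.0] from sensor_array_3: 2
Readings in [19.8, 28.0] from sensor_array_2: 1

Total count: 2 + 1 = 3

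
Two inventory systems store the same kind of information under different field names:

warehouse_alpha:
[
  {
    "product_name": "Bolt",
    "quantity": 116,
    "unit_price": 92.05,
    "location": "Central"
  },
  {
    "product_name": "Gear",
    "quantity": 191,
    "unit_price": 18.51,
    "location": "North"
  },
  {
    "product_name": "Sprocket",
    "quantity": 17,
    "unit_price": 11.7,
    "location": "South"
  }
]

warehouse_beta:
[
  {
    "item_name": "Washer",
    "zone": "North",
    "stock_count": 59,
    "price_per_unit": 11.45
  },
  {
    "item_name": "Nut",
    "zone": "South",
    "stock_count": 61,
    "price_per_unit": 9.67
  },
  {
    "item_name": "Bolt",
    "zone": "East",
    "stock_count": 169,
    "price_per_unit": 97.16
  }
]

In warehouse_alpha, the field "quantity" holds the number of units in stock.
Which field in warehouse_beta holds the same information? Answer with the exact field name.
stock_count

In warehouse_alpha, "quantity" holds the number of units in stock.
The fields in warehouse_beta are: "item_name", "zone", "stock_count", "price_per_unit".
"stock_count" is the match: the name refers to the same concept and its values are whole-number counts (e.g. 59, 61).
The other fields ("item_name", "zone", "price_per_unit") hold different kinds of data.

So "quantity" in warehouse_alpha corresponds to "stock_count" in warehouse_beta.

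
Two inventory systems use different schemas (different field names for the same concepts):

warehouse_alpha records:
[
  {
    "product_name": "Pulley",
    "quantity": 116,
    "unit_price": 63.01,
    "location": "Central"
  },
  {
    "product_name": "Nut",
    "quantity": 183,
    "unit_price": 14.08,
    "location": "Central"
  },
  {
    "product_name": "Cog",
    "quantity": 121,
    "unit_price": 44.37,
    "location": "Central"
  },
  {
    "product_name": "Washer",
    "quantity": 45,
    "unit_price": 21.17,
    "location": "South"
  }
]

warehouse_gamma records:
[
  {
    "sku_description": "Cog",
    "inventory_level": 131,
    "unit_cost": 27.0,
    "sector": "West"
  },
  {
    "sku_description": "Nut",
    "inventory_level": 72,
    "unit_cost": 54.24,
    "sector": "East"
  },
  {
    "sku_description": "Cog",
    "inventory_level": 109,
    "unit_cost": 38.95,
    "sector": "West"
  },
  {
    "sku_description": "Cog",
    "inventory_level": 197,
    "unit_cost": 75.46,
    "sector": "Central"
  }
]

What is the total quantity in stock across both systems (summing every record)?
974

To reconcile these schemas, identify the field holding the quantity in stock in each system:
1. In warehouse_alpha it is "quantity"
2. In warehouse_gamma it is "inventory_level"

From warehouse_alpha: 116 + 183 + 121 + 45 = 465
From warehouse_gamma: 131 + 72 + 109 + 197 = 509

Total: 465 + 509 = 974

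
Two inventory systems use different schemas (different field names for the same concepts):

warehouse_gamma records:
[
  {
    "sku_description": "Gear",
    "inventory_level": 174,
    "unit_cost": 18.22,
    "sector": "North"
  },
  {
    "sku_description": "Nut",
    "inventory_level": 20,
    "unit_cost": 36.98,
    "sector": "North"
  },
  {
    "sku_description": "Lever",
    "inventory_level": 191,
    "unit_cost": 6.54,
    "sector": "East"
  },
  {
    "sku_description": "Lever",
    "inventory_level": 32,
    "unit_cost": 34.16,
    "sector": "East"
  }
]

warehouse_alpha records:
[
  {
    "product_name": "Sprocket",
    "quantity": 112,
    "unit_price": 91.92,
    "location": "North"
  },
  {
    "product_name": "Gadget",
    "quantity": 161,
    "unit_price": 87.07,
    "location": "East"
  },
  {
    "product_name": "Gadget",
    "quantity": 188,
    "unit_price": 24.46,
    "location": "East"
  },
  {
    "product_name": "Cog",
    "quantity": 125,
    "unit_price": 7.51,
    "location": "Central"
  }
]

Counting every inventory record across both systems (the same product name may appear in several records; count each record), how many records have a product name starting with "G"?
3

Schema mapping: "sku_description" (warehouse_gamma) = "product_name" (warehouse_alpha) = product name

Records with product name starting with "G" in warehouse_gamma: 1
Records with product name starting with "G" in warehouse_alpha: 2

Total: 1 + 2 = 3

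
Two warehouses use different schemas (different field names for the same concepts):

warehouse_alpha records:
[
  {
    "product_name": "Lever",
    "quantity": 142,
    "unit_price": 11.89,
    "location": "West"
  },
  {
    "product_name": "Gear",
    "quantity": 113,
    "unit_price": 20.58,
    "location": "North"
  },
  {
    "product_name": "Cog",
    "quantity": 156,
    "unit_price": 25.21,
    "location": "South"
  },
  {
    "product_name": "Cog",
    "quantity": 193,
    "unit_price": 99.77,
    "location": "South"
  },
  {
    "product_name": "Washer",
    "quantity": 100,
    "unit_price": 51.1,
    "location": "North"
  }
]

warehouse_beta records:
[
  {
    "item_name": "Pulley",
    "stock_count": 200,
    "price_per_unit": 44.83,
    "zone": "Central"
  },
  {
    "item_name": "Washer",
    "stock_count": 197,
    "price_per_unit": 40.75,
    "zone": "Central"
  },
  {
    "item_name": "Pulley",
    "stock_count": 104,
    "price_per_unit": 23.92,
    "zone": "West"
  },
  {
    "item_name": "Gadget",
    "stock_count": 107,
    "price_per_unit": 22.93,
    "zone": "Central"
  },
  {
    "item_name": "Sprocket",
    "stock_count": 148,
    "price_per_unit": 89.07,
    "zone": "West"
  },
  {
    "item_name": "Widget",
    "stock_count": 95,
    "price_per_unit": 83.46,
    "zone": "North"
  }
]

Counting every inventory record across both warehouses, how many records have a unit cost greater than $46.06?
4

Schema mapping: "unit_price" (warehouse_alpha) = "price_per_unit" (warehouse_beta) = unit cost

Records > $46.06 in warehouse_alpha: 2
Records > $46.06 in warehouse_beta: 2

Total count: 2 + 2 = 4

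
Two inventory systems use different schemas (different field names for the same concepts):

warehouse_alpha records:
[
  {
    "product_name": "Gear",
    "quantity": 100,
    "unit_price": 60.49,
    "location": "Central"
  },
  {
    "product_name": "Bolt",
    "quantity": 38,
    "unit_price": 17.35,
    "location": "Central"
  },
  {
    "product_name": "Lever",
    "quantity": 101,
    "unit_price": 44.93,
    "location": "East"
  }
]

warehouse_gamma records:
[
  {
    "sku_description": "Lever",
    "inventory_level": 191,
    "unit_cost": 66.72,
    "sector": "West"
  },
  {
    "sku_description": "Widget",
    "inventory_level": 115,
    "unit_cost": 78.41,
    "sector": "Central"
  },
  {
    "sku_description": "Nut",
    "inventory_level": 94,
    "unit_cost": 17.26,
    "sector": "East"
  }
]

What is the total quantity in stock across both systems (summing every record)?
639

To reconcile these schemas, identify the field holding the quantity in stock in each system:
1. In warehouse_alpha it is "quantity"
2. In warehouse_gamma it is "inventory_level"

From warehouse_alpha: 100 + 38 + 101 = 239
From warehouse_gamma: 191 + 115 + 94 = 400

Total: 239 + 400 = 639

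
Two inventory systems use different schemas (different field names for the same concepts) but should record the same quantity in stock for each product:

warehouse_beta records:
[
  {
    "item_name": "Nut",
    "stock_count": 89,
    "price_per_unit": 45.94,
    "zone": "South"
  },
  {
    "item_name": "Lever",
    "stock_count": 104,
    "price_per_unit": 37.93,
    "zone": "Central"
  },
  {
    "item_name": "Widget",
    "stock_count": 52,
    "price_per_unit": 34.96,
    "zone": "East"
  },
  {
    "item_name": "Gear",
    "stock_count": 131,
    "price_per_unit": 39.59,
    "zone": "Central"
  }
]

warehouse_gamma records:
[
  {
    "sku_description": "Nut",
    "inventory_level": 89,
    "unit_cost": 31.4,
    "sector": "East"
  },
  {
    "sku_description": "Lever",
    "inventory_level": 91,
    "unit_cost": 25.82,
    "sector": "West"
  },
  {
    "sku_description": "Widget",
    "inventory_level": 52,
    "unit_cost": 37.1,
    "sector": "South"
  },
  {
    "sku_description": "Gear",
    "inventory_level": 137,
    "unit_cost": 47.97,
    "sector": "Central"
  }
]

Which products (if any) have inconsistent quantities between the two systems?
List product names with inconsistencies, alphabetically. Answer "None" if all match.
Gear, Lever

Schema mappings:
- "item_name" (warehouse_beta) = "sku_description" (warehouse_gamma) = product name
- "stock_count" (warehouse_beta) = "inventory_level" (warehouse_gamma) = quantity

Comparison:
  Nut: 89 vs 89 - MATCH
  Lever: 104 vs 91 - MISMATCH
  Widget: 52 vs 52 - MATCH
  Gear: 131 vs 137 - MISMATCH

Products with inconsistencies: Gear, Lever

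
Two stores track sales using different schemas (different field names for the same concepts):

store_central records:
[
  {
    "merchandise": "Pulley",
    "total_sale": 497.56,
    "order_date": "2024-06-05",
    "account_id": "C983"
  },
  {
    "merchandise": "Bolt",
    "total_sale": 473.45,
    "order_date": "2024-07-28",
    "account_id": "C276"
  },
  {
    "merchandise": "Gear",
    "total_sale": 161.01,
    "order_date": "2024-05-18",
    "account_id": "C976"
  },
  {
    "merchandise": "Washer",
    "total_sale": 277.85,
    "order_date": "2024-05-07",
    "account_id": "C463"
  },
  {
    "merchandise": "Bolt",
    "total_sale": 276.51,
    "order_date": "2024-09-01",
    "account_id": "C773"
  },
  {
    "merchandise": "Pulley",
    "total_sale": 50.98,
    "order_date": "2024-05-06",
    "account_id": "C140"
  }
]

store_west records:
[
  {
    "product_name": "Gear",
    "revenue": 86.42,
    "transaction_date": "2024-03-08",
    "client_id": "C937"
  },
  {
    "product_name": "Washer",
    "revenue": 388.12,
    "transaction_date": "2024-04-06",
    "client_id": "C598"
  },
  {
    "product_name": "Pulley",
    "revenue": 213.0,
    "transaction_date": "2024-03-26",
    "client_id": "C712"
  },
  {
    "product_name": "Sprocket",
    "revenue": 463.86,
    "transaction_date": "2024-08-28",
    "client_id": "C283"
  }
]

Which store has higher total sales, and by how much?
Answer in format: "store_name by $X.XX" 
store_central by $585.96

Schema mapping: "total_sale" (store_central) = "revenue" (store_west) = sale amount

Total for store_central: 1737.36
Total for store_west: 1151.40

Difference: |1737.36 - 1151.40| = 585.96
store_central has higher sales by $585.96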